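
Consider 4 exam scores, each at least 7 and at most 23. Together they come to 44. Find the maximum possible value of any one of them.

To make one score as large as possible, make the other 3 as small as possible.
The other 3 contribute at least 3 × 7 = 21, leaving at most 44 − 21 = 23.
Since 23 ≤ 23, this is achievable: one at 23 and 3 at 7.

23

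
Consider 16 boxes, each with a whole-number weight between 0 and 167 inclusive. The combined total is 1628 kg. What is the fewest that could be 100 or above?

1

Suppose at most 16 − j of them reach 100; then j values are ≤ 99 and the rest ≤ 167.
The total is then ≤ 99·j + 167·(16 − j) = 2672 − 68j. For this to be ≥ 1628 we need j ≤ 15, so at least 16 − 15 = 1 must reach 100.
Exactly 1 works: 1 value at 167 and 15 at 99 total 1652; lower one of the high values by 24 (still ≥ 100) to hit 1628.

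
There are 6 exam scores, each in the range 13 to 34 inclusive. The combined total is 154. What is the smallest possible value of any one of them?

13

To make one score as small as possible, make the other 5 as large as possible.
The other 5 can take up 5 × 34 = 170 ≥ 154 − 13, so one score can sit at its floor of 13.
Achievable: one at 13 and the other 5 totalling 141, which fits since 5 × 13 ≤ 141 ≤ 5 × 34.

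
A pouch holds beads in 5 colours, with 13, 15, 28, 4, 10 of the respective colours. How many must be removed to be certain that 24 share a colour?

In the worst case you take as many as possible of each colour without reaching 24: 13 + 15 + 23 + 4 + 10 = 65.
The next one must give 24 of some colour, so 65 + 1 = 66.

66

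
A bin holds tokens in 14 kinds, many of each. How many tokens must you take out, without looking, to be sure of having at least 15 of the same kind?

197

You could draw 14 of every kind without reaching 15 of any — 196 in all.
One more forces 15 of some kind, so 196 + 1 = 197.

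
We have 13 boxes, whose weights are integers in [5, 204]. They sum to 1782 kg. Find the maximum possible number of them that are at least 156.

If k of the values are ≥ 156, the total is ≥ 156k + 5(13 − k).
Setting 156k + 5(13 − k) ≤ 1782 gives 151k ≤ 1717, so k ≤ 11.
k = 11 is achieved by 11 values at 156 and 2 at 5, total 1726; add 56 to one value (staying below 156) to reach 1782.

11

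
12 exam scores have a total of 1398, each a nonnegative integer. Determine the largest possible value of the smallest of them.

The 12 values sum to 1398, so their minimum is at most ⌊1398/12⌋ = 116.
Equality holds with 6 values of 116 and 6 values of 117.

116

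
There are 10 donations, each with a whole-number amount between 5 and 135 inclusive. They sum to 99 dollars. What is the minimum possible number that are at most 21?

8

Each value above 21 is at least 22, contributing at least 22 − 5 = 17 above the floor 5.
The sum exceeds the floor total 50 by 49, so at most ⌊49/17⌋ = 2 exceed 21, and at least 8 are ≤ 21.
Exactly 8 works: 8 values at 5 and 2 at 22 total 84; raise one of the low values by 15 (still ≤ 21) to hit 99.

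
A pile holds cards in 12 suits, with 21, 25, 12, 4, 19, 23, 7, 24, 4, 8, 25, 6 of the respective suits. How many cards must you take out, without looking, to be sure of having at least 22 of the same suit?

166

In the worst case you take as many as possible of each suit without reaching 22: 21 + 21 + 12 + 4 + 19 + 21 + 7 + 21 + 4 + 8 + 21 + 6 = 165.
The next one must give 22 of some suit, so 165 + 1 = 166.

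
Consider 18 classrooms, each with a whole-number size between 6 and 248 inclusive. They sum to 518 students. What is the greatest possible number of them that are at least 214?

With k values at 214 or above and the rest at least 6, the sum is at least 108 + 208k.
Since the sum is 518, we need 208k ≤ 410, i.e. k ≤ 1.
k = 1 is achieved by 1 value at 214 and 17 at 6, total 316; add 202 to one value (staying below 214) to reach 518.

1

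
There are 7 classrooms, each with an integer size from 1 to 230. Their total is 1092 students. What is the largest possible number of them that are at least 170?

With k values at 170 or above and the rest at least 1, the sum is at least 7 + 169k.
Since the sum is 1092, we need 169k ≤ 1085, i.e. k ≤ 6.
k = 6 is achieved by 6 values at 170 and 1 at 1, total 1021; add 71 to one value (staying below 170) to reach 1092.

6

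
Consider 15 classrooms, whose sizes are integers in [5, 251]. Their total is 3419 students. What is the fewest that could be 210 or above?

7

Suppose at most 15 − j of them reach 210; then j values are ≤ 209 and the rest ≤ 251.
The total is then ≤ 209·j + 251·(15 − j) = 3765 − 42j. For this to be ≥ 3419 we need j ≤ 8, so at least 15 − 8 = 7 must reach 210.
Exactly 7 works: 7 values at 251 and 8 at 209 total 3429; lower one of the high values by 10 (still ≥ 210) to hit 3419.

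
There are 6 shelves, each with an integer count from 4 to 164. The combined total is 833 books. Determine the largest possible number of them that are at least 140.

If k of the values are ≥ 140, the total is ≥ 140k + 4(6 − k).
Setting 140k + 4(6 − k) ≤ 833 gives 136k ≤ 809, so k ≤ 5.
k = 5 is achieved by 5 values at 140 and 1 at 4, total 704; add 129 to one value (staying below 140) to reach 833.

5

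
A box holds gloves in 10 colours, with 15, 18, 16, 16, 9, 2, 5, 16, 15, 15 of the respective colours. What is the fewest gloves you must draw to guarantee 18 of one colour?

127

In the worst case you take as many as possible of each colour without reaching 18: 15 + 17 + 16 + 16 + 9 + 2 + 5 + 16 + 15 + 15 = 126.
The next one must give 18 of some colour, so 126 + 1 = 127.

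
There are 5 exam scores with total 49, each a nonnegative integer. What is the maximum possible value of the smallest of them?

9

The average is 49/5 < 10, so some value is ≤ 9.
Equality holds with 1 value of 9 and 4 values of 10.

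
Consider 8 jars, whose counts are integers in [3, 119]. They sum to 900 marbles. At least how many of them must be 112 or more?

If only k of them are at least 112, the other 8 − k are at most 111, so the total is at most k·119 + (8 − k)·111.
This must reach 900, so k·119 + (8 − k)·111 ≥ 900, giving k ≥ 2.
Exactly 2 works: 2 values at 119 and 6 at 111 total 904; lower one of the high values by 4 (still ≥ 112) to hit 900.

2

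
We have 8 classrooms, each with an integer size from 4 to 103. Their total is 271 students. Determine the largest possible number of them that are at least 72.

With k values at 72 or above and the rest at least 4, the sum is at least 32 + 68k.
Since the sum is 271, we need 68k ≤ 239, i.e. k ≤ 3.
k = 3 is achieved by 3 values at 72 and 5 at 4, total 236; add 35 to one value (staying below 72) to reach 271.

3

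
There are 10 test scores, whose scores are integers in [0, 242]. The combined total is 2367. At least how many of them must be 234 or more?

5

Suppose at most 10 − j of them reach 234; then j values are ≤ 233 and the rest ≤ 242.
The total is then ≤ 233·j + 242·(10 − j) = 2420 − 9j. For this to be ≥ 2367 we need j ≤ 5, so at least 10 − 5 = 5 must reach 234.
Exactly 5 works: 5 values at 242 and 5 at 233 total 2375; lower one of the high values by 8 (still ≥ 234) to hit 2367.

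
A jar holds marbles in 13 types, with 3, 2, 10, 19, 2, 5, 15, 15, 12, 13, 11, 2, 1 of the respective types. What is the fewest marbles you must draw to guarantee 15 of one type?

104

In the worst case you take as many as possible of each type without reaching 15: 3 + 2 + 10 + 14 + 2 + 5 + 14 + 14 + 12 + 13 + 11 + 2 + 1 = 103.
The next one must give 15 of some type, so 103 + 1 = 104.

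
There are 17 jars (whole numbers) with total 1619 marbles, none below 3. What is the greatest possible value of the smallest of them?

95

If every one of the 17 were at least 96, the total would be at least 17 × 96 = 1632 > 1619.
Achievable: 13 of them at 95 and 4 at 96 total 1619.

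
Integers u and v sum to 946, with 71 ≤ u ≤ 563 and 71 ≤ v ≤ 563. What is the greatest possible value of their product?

223729

uv = u(946 − u) is maximized when u is as near 946/2 as the bounds allow.
Taking u = 473 and v = 473 (both in [71, 563]) gives uv = 223729.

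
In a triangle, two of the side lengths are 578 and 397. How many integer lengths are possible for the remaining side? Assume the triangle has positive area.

The triangle inequality gives |578 − 397| < c < 578 + 397, i.e. 181 < c < 975.
So c can be any integer from 182 to 974: 793 values.

793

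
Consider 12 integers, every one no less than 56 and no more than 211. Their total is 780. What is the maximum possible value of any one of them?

164

To make one integer as large as possible, make the other 11 as small as possible.
The other 11 contribute at least 11 × 56 = 616, leaving at most 780 − 616 = 164.
Since 164 ≤ 211, this is achievable: one at 164 and 11 at 56.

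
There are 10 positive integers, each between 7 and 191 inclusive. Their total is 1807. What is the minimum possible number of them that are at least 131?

If only k of them are at least 131, the other 10 − k are at most 130, so the total is at most k·191 + (10 − k)·130.
This must reach 1807, so k·191 + (10 − k)·130 ≥ 1807, giving k ≥ 9.
Exactly 9 works: 9 values at 191 and 1 at 130 total 1849; lower one of the high values by 42 (still ≥ 131) to hit 1807.

9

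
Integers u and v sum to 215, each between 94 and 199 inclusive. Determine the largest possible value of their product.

11556

For a fixed sum, the product uv is largest when u and v are as close as possible.
Taking u = 107 and v = 108 (both in [94, 199]) gives uv = 11556.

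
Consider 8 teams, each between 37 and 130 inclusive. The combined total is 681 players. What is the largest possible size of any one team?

To make one team as large as possible, make the other 7 as small as possible.
The other 7 contribute at least 7 × 37 = 259, leaving at most 681 − 259 = 422.
But each team is capped at 130, so the maximum is 130.
Achievable: one at 130 and the other 7 totalling 551, which fits since 7 × 37 ≤ 551 ≤ 7 × 130.

130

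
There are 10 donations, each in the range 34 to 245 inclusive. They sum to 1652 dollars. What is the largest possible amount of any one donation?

To make one donation as large as possible, make the other 9 as small as possible.
The other 9 contribute at least 9 × 34 = 306, leaving at most 1652 − 306 = 1346.
But each donation is capped at 245, so the maximum is 245.
Achievable: one at 245 and the other 9 totalling 1407, which fits since 9 × 34 ≤ 1407 ≤ 9 × 245.

245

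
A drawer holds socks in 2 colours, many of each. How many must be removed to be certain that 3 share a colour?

You could draw 2 of every colour without reaching 3 of any — 4 in all.
One more forces 3 of some colour, so 4 + 1 = 5.

5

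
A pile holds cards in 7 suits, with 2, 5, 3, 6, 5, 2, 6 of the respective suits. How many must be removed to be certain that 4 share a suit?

In the worst case you take as many as possible of each suit without reaching 4: 2 + 3 + 3 + 3 + 3 + 2 + 3 = 19.
The next one must give 4 of some suit, so 19 + 1 = 20.

20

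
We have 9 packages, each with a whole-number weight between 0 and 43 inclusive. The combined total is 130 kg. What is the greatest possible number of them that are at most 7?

7

Suppose k of them are at most 7. Those contribute at most 7 each and the rest at most 43 each.
So the total is at most 7k + 43(9 − k) = 387 − 36k. This must still be ≥ 130, so k ≤ 7.
k = 7 is achieved by 7 values at 7 and 2 at 43, total 135; lower one of the 43's by 5 (still > 7) to reach 130.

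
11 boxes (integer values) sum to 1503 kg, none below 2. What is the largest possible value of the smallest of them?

136

The 11 values sum to 1503, so their minimum is at most ⌊1503/11⌋ = 136.
Achievable: 4 of them at 136 and 7 at 137 total 1503.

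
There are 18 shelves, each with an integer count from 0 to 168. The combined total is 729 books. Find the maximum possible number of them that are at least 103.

If k of the values are ≥ 103, the total is ≥ 103k + 0(18 − k).
Setting 103k + 0(18 − k) ≤ 729 gives 103k ≤ 729, so k ≤ 7.
k = 7 is achieved by 7 values at 103 and 11 at 0, total 721; add 8 to one value (staying below 103) to reach 729.

7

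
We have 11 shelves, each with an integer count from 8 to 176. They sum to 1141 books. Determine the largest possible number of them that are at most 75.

Suppose k of them are at most 75. Those contribute at most 75 each and the rest at most 176 each.
So the total is at most 75k + 176(11 − k) = 1936 − 101k. This must still be ≥ 1141, so k ≤ 7.
k = 7 is achieved by 7 values at 75 and 4 at 176, total 1229; lower one of the 176's by 88 (still > 75) to reach 1141.

7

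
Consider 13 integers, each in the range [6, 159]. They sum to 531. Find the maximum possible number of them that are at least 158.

With k values at 158 or above and the rest at least 6, the sum is at least 78 + 152k.
Since the sum is 531, we need 152k ≤ 453, i.e. k ≤ 2.
k = 2 is achieved by 2 values at 158 and 11 at 6, total 382; add 149 to one value (staying below 158) to reach 531.

2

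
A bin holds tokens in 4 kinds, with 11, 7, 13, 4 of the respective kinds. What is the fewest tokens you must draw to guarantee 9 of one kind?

In the worst case you take as many as possible of each kind without reaching 9: 8 + 7 + 8 + 4 = 27.
The next one must give 9 of some kind, so 27 + 1 = 28.

28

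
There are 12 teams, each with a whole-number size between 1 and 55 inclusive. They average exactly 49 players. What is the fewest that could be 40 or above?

The total is 12 × 49 = 588.
If only k of them are at least 40, the other 12 − k are at most 39, so the total is at most k·55 + (12 − k)·39.
This must reach 588, so k·55 + (12 − k)·39 ≥ 588, giving k ≥ 8.
Exactly 8 works: 8 values at 55 and 4 at 39 total 596; lower one of the high values by 8 (still ≥ 40) to hit 588.

8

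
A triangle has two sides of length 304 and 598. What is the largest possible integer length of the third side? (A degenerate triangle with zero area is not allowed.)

The third side must be less than 304 + 598 = 902.
The largest integer below 902 is 901.

901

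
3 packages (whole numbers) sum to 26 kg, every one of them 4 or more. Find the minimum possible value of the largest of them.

9

Some value must be at least ⌈26/3⌉ = 9, since 3 × 8 = 24 < 26.
Taking 1 copy of 8 and 2 copies of 9 gives exactly 26, so 9 is attained.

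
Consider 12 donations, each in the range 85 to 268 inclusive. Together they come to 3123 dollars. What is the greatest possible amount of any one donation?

268

To make one donation as large as possible, make the other 11 as small as possible.
The other 11 contribute at least 11 × 85 = 935, leaving at most 3123 − 935 = 2188.
But each donation is capped at 268, so the maximum is 268.
Achievable: one at 268 and the other 11 totalling 2855, which fits since 11 × 85 ≤ 2855 ≤ 11 × 268.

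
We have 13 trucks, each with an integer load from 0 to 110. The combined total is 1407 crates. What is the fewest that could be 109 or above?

2

If only k of them are at least 109, the other 13 − k are at most 108, so the total is at most k·110 + (13 − k)·108.
This must reach 1407, so k·110 + (13 − k)·108 ≥ 1407, giving k ≥ 2.
Exactly 2 works: 2 values at 110 and 11 at 108 total 1408; lower one of the high values by 1 (still ≥ 109) to hit 1407.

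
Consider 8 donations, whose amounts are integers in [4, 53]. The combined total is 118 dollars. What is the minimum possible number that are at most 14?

If only k of them are at most 14, the other 8 − k are at least 15, so the total is at least (8 − k)·15 + k·4.
This is ≤ 118, so (8 − k)·15 + 4k ≤ 118, which gives k ≥ 1.
Exactly 1 works: 1 value at 4 and 7 at 15 total 109; raise one of the low values by 9 (still ≤ 14) to hit 118.

1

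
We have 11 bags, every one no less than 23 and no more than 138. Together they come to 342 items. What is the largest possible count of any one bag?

112

Maximizing one value means minimizing the remaining 10.
The other 10 contribute at least 10 × 23 = 230, leaving at most 342 − 230 = 112.
Since 112 ≤ 138, this is achievable: one at 112 and 10 at 23.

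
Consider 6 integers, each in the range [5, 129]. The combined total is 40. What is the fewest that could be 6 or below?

Let j be the number exceeding 6. Then the total is ≥ 7·j + 5·(6 − j) = 30 + 2j.
So 2j ≤ 10 and j ≤ 5; hence at least 6 − 5 = 1 are ≤ 6.
Exactly 1 works: 1 value at 5 and 5 at 7 total 40.

1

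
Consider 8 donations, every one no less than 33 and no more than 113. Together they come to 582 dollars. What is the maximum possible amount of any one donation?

To make one donation as large as possible, make the other 7 as small as possible.
The other 7 contribute at least 7 × 33 = 231, leaving at most 582 − 231 = 351.
But each donation is capped at 113, so the maximum is 113.
Achievable: one at 113 and the other 7 totalling 469, which fits since 7 × 33 ≤ 469 ≤ 7 × 113.

113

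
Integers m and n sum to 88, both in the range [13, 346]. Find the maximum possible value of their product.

For a fixed sum, the product mn is largest when m and n are as close as possible.
Taking m = 44 and n = 44 (both in [13, 346]) gives mn = 1936.

1936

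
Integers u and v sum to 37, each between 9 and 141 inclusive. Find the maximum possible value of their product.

For a fixed sum, the product uv is largest when u and v are as close as possible.
Taking u = 18 and v = 19 (both in [9, 141]) gives uv = 342.

342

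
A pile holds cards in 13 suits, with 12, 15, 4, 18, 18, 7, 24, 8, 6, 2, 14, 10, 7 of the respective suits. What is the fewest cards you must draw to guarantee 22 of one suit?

In the worst case you take as many as possible of each suit without reaching 22: 12 + 15 + 4 + 18 + 18 + 7 + 21 + 8 + 6 + 2 + 14 + 10 + 7 = 142.
The next one must give 22 of some suit, so 142 + 1 = 143.

143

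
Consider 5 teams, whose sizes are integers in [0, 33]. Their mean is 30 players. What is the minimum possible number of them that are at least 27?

The total is 5 × 30 = 150.
Each value short of 27 is at most 26, costing at least 33 − 26 = 7 against the maximum total of 165.
We can afford to lose at most 165 − 150 = 15, so at most ⌊15/7⌋ = 2 fall short, and at least 3 are ≥ 27.
Exactly 3 works: 3 values at 33 and 2 at 26 total 151; lower one of the high values by 1 (still ≥ 27) to hit 150.

3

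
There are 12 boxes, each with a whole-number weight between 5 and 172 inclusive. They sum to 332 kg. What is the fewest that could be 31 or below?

2

Each value above 31 is at least 32, contributing at least 32 − 5 = 27 above the floor 5.
The sum exceeds the floor total 60 by 272, so at most ⌊272/27⌋ = 10 exceed 31, and at least 2 are ≤ 31.
Exactly 2 works: 2 values at 5 and 10 at 32 total 330; raise one of the low values by 2 (still ≤ 31) to hit 332.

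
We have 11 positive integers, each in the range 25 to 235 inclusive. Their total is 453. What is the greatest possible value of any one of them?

Maximizing one value means minimizing the remaining 10.
The other 10 contribute at least 10 × 25 = 250, leaving at most 453 − 250 = 203.
Since 203 ≤ 235, this is achievable: one at 203 and 10 at 25.

203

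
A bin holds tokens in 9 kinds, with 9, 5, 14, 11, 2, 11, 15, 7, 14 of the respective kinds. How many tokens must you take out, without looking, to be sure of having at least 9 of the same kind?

In the worst case you take as many as possible of each kind without reaching 9: 8 + 5 + 8 + 8 + 2 + 8 + 8 + 7 + 8 = 62.
The next one must give 9 of some kind, so 62 + 1 = 63.

63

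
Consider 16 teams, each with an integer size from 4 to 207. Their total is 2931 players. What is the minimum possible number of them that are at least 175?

5

Suppose at most 16 − j of them reach 175; then j values are ≤ 174 and the rest ≤ 207.
The total is then ≤ 174·j + 207·(16 − j) = 3312 − 33j. For this to be ≥ 2931 we need j ≤ 11, so at least 16 − 11 = 5 must reach 175.
Exactly 5 works: 5 values at 207 and 11 at 174 total 2949; lower one of the high values by 18 (still ≥ 175) to hit 2931.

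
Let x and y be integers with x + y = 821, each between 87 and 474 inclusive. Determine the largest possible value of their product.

With x + y fixed, xy peaks when the two are closest together.
Taking x = 410 and y = 411 (both in [87, 474]) gives xy = 168510.

168510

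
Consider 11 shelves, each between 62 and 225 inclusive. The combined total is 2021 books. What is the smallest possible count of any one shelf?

Minimizing one value means maximizing the remaining 10.
The other 10 can take up 10 × 225 = 2250 ≥ 2021 − 62, so one shelf can sit at its floor of 62.
Achievable: one at 62 and the other 10 totalling 1959, which fits since 10 × 62 ≤ 1959 ≤ 10 × 225.

62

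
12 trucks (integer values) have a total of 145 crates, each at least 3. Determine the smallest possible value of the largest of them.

The 12 values sum to 145, so their maximum is at least ⌈145/12⌉ = 13.
Achievable: 1 of them at 13 and 11 at 12 total 145.

13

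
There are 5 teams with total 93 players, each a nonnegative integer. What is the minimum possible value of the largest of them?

Some value must be at least ⌈93/5⌉ = 19, since 5 × 18 = 90 < 93.
Taking 2 copies of 18 and 3 copies of 19 gives exactly 93, so 19 is attained.

19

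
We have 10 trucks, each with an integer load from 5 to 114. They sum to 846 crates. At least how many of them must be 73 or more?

If only k of them are at least 73, the other 10 − k are at most 72, so the total is at most k·114 + (10 − k)·72.
This must reach 846, so k·114 + (10 − k)·72 ≥ 846, giving k ≥ 3.
Exactly 3 works: 3 values at 114 and 7 at 72 total 846.

3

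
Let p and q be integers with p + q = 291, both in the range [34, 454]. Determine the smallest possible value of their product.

Since p + q is fixed, pushing one of them to its bound minimizes the product.
The extreme feasible split is p = 34, q = 257, giving pq = 8738.

8738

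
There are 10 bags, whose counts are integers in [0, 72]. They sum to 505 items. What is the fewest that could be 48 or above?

2

If only k of them are at least 48, the other 10 − k are at most 47, so the total is at most k·72 + (10 − k)·47.
This must reach 505, so k·72 + (10 − k)·47 ≥ 505, giving k ≥ 2.
Exactly 2 works: 2 values at 72 and 8 at 47 total 520; lower one of the high values by 15 (still ≥ 48) to hit 505.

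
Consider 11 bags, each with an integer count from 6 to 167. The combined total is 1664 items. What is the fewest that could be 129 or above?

7

Suppose at most 11 − j of them reach 129; then j values are ≤ 128 and the rest ≤ 167.
The total is then ≤ 128·j + 167·(11 − j) = 1837 − 39j. For this to be ≥ 1664 we need j ≤ 4, so at least 11 − 4 = 7 must reach 129.
Exactly 7 works: 7 values at 167 and 4 at 128 total 1681; lower one of the high values by 17 (still ≥ 129) to hit 1664.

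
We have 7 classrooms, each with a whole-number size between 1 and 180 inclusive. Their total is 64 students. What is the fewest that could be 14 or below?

3

If only k of them are at most 14, the other 7 − k are at least 15, so the total is at least (7 − k)·15 + k·1.
This is ≤ 64, so (7 − k)·15 + 1k ≤ 64, which gives k ≥ 3.
Exactly 3 works: 3 values at 1 and 4 at 15 total 63; raise one of the low values by 1 (still ≤ 14) to hit 64.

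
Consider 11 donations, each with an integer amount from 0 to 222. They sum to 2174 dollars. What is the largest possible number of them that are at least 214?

With k values at 214 or above and the rest at least 0, the sum is at least 0 + 214k.
Since the sum is 2174, we need 214k ≤ 2174, i.e. k ≤ 10.
k = 10 is achieved by 10 values at 214 and 1 at 0, total 2140; add 34 to one value (staying below 214) to reach 2174.

10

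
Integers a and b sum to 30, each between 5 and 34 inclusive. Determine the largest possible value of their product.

225

For a fixed sum, the product ab is largest when a and b are as close as possible.
Taking a = 15 and b = 15 (both in [5, 34]) gives ab = 225.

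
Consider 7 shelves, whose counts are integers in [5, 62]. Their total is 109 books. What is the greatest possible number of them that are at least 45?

1

If k of the values are ≥ 45, the total is ≥ 45k + 5(7 − k).
Setting 45k + 5(7 − k) ≤ 109 gives 40k ≤ 74, so k ≤ 1.
k = 1 is achieved by 1 value at 45 and 6 at 5, total 75; add 34 to one value (staying below 45) to reach 109.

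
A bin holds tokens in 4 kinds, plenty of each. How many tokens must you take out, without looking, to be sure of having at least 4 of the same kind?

13

In the worst case you draw 3 of each of the 4 kinds: 4 × 3 = 12.
One more forces 4 of some kind, so 12 + 1 = 13.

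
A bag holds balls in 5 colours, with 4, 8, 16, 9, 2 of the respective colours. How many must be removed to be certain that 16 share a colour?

39

In the worst case you take as many as possible of each colour without reaching 16: 4 + 8 + 15 + 9 + 2 = 38.
The next one must give 16 of some colour, so 38 + 1 = 39.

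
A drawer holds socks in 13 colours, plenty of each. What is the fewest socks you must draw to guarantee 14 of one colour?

170

You could draw 13 of every colour without reaching 14 of any — 169 in all.
One more forces 14 of some colour, so 169 + 1 = 170.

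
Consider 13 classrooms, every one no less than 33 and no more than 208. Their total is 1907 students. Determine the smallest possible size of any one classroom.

Minimizing one value means maximizing the remaining 12.
The other 12 can take up 12 × 208 = 2496 ≥ 1907 − 33, so one classroom can sit at its floor of 33.
Achievable: one at 33 and the other 12 totalling 1874, which fits since 12 × 33 ≤ 1874 ≤ 12 × 208.

33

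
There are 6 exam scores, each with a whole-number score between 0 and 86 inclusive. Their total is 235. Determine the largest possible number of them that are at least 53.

Suppose k of them are at least 53. Those contribute at least 53 each and the other 6 − k at least 0 each.
So the total is at least 53k + 0(6 − k) = 0 + 53k. This must be ≤ 235, giving k ≤ 4.
k = 4 is achieved by 4 values at 53 and 2 at 0, total 212; add 23 to one value (staying below 53) to reach 235.

4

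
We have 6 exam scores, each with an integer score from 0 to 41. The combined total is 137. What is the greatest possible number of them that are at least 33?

4

Suppose k of them are at least 33. Those contribute at least 33 each and the other 6 − k at least 0 each.
So the total is at least 33k + 0(6 − k) = 0 + 33k. This must be ≤ 137, giving k ≤ 4.
k = 4 is achieved by 4 values at 33 and 2 at 0, total 132; add 5 to one value (staying below 33) to reach 137.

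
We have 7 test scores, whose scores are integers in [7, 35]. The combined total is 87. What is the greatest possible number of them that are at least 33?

1

Suppose k of them are at least 33. Those contribute at least 33 each and the other 7 − k at least 7 each.
So the total is at least 33k + 7(7 − k) = 49 + 26k. This must be ≤ 87, giving k ≤ 1.
k = 1 is achieved by 1 value at 33 and 6 at 7, total 75; add 12 to one value (staying below 33) to reach 87.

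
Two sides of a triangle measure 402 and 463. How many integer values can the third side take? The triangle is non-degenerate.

803

The triangle inequality gives |402 − 463| < c < 402 + 463, i.e. 61 < c < 865.
So c can be any integer from 62 to 864: 803 values.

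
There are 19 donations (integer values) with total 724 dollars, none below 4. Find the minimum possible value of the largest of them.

The 19 values sum to 724, so their maximum is at least ⌈724/19⌉ = 39.
Equality holds with 2 values of 39 and 17 values of 38.

39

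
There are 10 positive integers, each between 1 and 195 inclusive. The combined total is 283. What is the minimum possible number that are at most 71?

If only k of them are at most 71, the other 10 − k are at least 72, so the total is at least (10 − k)·72 + k·1.
This is ≤ 283, so (10 − k)·72 + 1k ≤ 283, which gives k ≥ 7.
Exactly 7 works: 7 values at 1 and 3 at 72 total 223; raise one of the low values by 60 (still ≤ 71) to hit 283.

7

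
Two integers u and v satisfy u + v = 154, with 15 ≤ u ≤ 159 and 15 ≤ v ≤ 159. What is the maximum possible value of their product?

5929

uv = u(154 − u) is maximized when u is as near 154/2 as the bounds allow.
Taking u = 77 and v = 77 (both in [15, 159]) gives uv = 5929.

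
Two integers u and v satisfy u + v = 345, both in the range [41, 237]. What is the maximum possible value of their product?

uv = u(345 − u) is maximized when u is as near 345/2 as the bounds allow.
Taking u = 172 and v = 173 (both in [41, 237]) gives uv = 29756.

29756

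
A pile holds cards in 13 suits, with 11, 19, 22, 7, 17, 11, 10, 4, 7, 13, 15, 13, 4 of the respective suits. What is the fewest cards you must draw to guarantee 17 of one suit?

In the worst case you take as many as possible of each suit without reaching 17: 11 + 16 + 16 + 7 + 16 + 11 + 10 + 4 + 7 + 13 + 15 + 13 + 4 = 143.
The next one must give 17 of some suit, so 143 + 1 = 144.

144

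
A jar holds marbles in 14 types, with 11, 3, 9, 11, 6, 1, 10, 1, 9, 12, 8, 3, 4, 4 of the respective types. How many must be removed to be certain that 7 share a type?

In the worst case you take as many as possible of each type without reaching 7: 6 + 3 + 6 + 6 + 6 + 1 + 6 + 1 + 6 + 6 + 6 + 3 + 4 + 4 = 64.
The next one must give 7 of some type, so 64 + 1 = 65.

65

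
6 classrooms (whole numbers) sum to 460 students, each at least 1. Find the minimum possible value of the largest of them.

The 6 values sum to 460, so their maximum is at least ⌈460/6⌉ = 77.
Equality holds with 4 values of 77 and 2 values of 76.

77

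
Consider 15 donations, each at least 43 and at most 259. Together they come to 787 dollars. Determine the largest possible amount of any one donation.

To make one donation as large as possible, make the other 14 as small as possible.
The other 14 contribute at least 14 × 43 = 602, leaving at most 787 − 602 = 185.
Since 185 ≤ 259, this is achievable: one at 185 and 14 at 43.

185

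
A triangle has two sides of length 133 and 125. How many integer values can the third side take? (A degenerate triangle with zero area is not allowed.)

249

The triangle inequality gives |133 − 125| < c < 133 + 125, i.e. 8 < c < 258.
So c can be any integer from 9 to 257: 249 values.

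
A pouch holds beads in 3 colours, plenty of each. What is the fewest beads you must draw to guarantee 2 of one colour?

In the worst case you draw 1 of each of the 3 colours: 3 × 1 = 3.
One more forces 2 of some colour, so 3 + 1 = 4.

4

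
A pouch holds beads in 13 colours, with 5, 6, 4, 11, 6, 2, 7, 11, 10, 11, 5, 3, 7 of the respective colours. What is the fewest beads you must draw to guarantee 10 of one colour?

In the worst case you take as many as possible of each colour without reaching 10: 5 + 6 + 4 + 9 + 6 + 2 + 7 + 9 + 9 + 9 + 5 + 3 + 7 = 81.
The next one must give 10 of some colour, so 81 + 1 = 82.

82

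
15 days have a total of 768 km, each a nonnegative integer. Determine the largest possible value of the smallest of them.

The average is 768/15 < 52, so some value is ≤ 51.
Taking 12 copies of 51 and 3 copies of 52 gives exactly 768, so 51 is attained.

51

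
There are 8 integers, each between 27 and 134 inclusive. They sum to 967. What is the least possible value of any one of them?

Minimizing one value means maximizing the remaining 7.
The other 7 contribute at most 7 × 134 = 938, leaving at least 967 − 938 = 29.
Since 29 ≥ 27, this is achievable: one at 29 and 7 at 134.

29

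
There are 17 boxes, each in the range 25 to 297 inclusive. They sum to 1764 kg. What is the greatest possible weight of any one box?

Maximizing one value means minimizing the remaining 16.
The other 16 contribute at least 16 × 25 = 400, leaving at most 1764 − 400 = 1364.
But each box is capped at 297, so the maximum is 297.
Achievable: one at 297 and the other 16 totalling 1467, which fits since 16 × 25 ≤ 1467 ≤ 16 × 297.

297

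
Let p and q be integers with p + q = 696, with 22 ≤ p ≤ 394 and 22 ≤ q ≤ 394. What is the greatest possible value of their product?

121104

For a fixed sum, the product pq is largest when p and q are as close as possible.
Taking p = 348 and q = 348 (both in [22, 394]) gives pq = 121104.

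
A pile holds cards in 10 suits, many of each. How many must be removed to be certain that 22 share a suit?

211

In the worst case you draw 21 of each of the 10 suits: 10 × 21 = 210.
One more forces 22 of some suit, so 210 + 1 = 211.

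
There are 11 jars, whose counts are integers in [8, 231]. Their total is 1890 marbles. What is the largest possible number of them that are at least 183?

10

With k values at 183 or above and the rest at least 8, the sum is at least 88 + 175k.
Since the sum is 1890, we need 175k ≤ 1802, i.e. k ≤ 10.
k = 10 is achieved by 10 values at 183 and 1 at 8, total 1838; add 52 to one value (staying below 183) to reach 1890.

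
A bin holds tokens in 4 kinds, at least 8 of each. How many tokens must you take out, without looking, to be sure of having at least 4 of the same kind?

In the worst case you draw 3 of each of the 4 kinds: 4 × 3 = 12.
One more forces 4 of some kind, so 12 + 1 = 13.

13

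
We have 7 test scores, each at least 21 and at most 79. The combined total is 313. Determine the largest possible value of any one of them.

To make one score as large as possible, make the other 6 as small as possible.
The other 6 contribute at least 6 × 21 = 126, leaving at most 313 − 126 = 187.
But each score is capped at 79, so the maximum is 79.
Achievable: one at 79 and the other 6 totalling 234, which fits since 6 × 21 ≤ 234 ≤ 6 × 79.

79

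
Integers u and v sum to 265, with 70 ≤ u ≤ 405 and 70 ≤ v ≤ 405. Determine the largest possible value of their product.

uv = u(265 − u) is maximized when u is as near 265/2 as the bounds allow.
Taking u = 132 and v = 133 (both in [70, 405]) gives uv = 17556.

17556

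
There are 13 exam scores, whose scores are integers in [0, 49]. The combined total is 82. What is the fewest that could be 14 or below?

Each value above 14 is at least 15, contributing at least 15 − 0 = 15 above the floor 0.
The sum exceeds the floor total 0 by 82, so at most ⌊82/15⌋ = 5 exceed 14, and at least 8 are ≤ 14.
Exactly 8 works: 8 values at 0 and 5 at 15 total 75; raise one of the low values by 7 (still ≤ 14) to hit 82.

8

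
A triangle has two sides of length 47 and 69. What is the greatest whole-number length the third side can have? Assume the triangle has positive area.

115

The third side must be less than 47 + 69 = 116.
The largest integer below 116 is 115.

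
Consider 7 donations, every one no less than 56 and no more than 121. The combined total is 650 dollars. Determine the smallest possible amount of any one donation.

To make one donation as small as possible, make the other 6 as large as possible.
The other 6 can take up 6 × 121 = 726 ≥ 650 − 56, so one donation can sit at its floor of 56.
Achievable: one at 56 and the other 6 totalling 594, which fits since 6 × 56 ≤ 594 ≤ 6 × 121.

56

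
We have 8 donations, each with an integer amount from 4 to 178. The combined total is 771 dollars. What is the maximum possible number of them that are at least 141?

5

With k values at 141 or above and the rest at least 4, the sum is at least 32 + 137k.
Since the sum is 771, we need 137k ≤ 739, i.e. k ≤ 5.
k = 5 is achieved by 5 values at 141 and 3 at 4, total 717; add 54 to one value (staying below 141) to reach 771.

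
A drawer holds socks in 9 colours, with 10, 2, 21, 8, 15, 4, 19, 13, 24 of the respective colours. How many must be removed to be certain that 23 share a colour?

In the worst case you take as many as possible of each colour without reaching 23: 10 + 2 + 21 + 8 + 15 + 4 + 19 + 13 + 22 = 114.
The next one must give 23 of some colour, so 114 + 1 = 115.

115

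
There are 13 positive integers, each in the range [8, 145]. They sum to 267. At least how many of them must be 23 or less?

Let j be the number exceeding 23. Then the total is ≥ 24·j + 8·(13 − j) = 104 + 16j.
So 16j ≤ 163 and j ≤ 10; hence at least 13 − 10 = 3 are ≤ 23.
Exactly 3 works: 3 values at 8 and 10 at 24 total 264; raise one of the low values by 3 (still ≤ 23) to hit 267.

3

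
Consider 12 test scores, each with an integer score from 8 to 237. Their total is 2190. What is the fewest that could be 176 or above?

If only k of them are at least 176, the other 12 − k are at most 175, so the total is at most k·237 + (12 − k)·175.
This must reach 2190, so k·237 + (12 − k)·175 ≥ 2190, giving k ≥ 2.
Exactly 2 works: 2 values at 237 and 10 at 175 total 2224; lower one of the high values by 34 (still ≥ 176) to hit 2190.

2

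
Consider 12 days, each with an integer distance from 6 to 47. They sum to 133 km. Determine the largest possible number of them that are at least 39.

1

If k of the values are ≥ 39, the total is ≥ 39k + 6(12 − k).
Setting 39k + 6(12 − k) ≤ 133 gives 33k ≤ 61, so k ≤ 1.
k = 1 is achieved by 1 value at 39 and 11 at 6, total 105; add 28 to one value (staying below 39) to reach 133.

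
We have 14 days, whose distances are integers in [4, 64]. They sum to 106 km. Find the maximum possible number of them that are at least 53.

1

With k values at 53 or above and the rest at least 4, the sum is at least 56 + 49k.
Since the sum is 106, we need 49k ≤ 50, i.e. k ≤ 1.
k = 1 is achieved by 1 value at 53 and 13 at 4, total 105; add 1 to one value (staying below 53) to reach 106.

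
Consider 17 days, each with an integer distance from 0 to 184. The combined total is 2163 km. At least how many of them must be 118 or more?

3

Suppose at most 17 − j of them reach 118; then j values are ≤ 117 and the rest ≤ 184.
The total is then ≤ 117·j + 184·(17 − j) = 3128 − 67j. For this to be ≥ 2163 we need j ≤ 14, so at least 17 − 14 = 3 must reach 118.
Exactly 3 works: 3 values at 184 and 14 at 117 total 2190; lower one of the high values by 27 (still ≥ 118) to hit 2163.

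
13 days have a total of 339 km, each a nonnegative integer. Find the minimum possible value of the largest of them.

27

If every one of the 13 were at most 26, the total would be at most 13 × 26 = 338 < 339.
Taking 12 copies of 26 and 1 copy of 27 gives exactly 339, so 27 is attained.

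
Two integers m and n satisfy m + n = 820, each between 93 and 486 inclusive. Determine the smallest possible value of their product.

162324

Since m + n is fixed, pushing one of them to its bound minimizes the product.
At the endpoint m = 334, n = 820 − 334 = 486, so mn = 334 × 486 = 162324.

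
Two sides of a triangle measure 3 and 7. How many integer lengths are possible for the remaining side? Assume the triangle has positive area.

5

The triangle inequality gives |3 − 7| < c < 3 + 7, i.e. 4 < c < 10.
So c can be any integer from 5 to 9: 5 values.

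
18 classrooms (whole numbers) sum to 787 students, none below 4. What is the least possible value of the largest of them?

If every one of the 18 were at most 43, the total would be at most 18 × 43 = 774 < 787.
Equality holds with 13 values of 44 and 5 values of 43.

44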